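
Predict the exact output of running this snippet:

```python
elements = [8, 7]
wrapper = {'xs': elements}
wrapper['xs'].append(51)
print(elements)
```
[8, 7, 51]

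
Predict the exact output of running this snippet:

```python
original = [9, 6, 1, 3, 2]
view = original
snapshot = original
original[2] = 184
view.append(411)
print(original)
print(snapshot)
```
[9, 6, 184, 3, 2, 411]
[9, 6, 184, 3, 2, 411]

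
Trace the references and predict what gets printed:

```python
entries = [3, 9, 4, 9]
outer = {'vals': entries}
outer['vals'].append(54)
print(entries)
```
[3, 9, 4, 9, 54]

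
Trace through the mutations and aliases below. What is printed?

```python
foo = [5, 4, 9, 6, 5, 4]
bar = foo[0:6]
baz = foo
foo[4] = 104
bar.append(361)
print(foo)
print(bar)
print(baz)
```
[5, 4, 9, 6, 104, 4]
[5, 4, 9, 6, 5, 4, 361]
[5, 4, 9, 6, 104, 4]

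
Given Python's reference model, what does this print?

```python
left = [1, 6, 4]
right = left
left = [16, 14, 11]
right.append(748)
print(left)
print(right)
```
[16, 14, 11]
[1, 6, 4, 748]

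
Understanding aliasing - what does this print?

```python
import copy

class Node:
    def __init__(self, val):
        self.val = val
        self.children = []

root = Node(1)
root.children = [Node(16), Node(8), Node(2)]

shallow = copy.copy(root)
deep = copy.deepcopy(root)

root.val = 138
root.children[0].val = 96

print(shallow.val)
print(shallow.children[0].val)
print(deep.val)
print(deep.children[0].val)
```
1
96
1
16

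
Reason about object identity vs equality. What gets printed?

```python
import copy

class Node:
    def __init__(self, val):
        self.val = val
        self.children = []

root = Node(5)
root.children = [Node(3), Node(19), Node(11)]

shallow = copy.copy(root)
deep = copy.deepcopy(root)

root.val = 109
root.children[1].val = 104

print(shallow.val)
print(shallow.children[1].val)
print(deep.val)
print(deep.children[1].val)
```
5
104
5
19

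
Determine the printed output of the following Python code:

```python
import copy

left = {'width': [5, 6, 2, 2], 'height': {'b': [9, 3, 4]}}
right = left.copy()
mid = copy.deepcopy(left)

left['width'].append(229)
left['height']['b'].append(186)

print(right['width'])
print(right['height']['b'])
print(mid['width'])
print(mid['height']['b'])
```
[5, 6, 2, 2, 229]
[9, 3, 4, 186]
[5, 6, 2, 2]
[9, 3, 4]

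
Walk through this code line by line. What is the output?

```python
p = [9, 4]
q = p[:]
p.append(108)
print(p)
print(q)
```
[9, 4, 108]
[9, 4]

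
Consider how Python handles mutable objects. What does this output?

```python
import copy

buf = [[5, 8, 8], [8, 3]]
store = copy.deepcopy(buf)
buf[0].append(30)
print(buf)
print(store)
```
[[5, 8, 8, 30], [8, 3]]
[[5, 8, 8], [8, 3]]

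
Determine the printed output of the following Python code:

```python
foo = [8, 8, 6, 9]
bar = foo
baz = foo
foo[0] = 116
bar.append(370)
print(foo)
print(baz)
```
[116, 8, 6, 9, 370]
[116, 8, 6, 9, 370]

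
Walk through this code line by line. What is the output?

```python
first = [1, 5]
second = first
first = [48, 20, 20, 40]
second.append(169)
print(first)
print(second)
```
[48, 20, 20, 40]
[1, 5, 169]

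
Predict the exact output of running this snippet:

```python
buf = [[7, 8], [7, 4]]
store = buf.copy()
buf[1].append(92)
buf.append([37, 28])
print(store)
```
[[7, 8], [7, 4, 92]]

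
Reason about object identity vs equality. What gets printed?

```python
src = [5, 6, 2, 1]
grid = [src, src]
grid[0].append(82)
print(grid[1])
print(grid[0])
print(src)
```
[5, 6, 2, 1, 82]
[5, 6, 2, 1, 82]
[5, 6, 2, 1, 82]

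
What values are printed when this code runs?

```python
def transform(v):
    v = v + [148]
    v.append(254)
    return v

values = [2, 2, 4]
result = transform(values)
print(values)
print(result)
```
[2, 2, 4]
[2, 2, 4, 148, 254]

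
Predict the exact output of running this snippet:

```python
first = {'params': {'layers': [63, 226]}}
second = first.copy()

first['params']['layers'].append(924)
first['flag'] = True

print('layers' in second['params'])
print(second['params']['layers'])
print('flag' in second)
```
True
[63, 226, 924]
False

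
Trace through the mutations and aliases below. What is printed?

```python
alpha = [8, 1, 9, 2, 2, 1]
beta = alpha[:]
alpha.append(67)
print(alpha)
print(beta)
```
[8, 1, 9, 2, 2, 1, 67]
[8, 1, 9, 2, 2, 1]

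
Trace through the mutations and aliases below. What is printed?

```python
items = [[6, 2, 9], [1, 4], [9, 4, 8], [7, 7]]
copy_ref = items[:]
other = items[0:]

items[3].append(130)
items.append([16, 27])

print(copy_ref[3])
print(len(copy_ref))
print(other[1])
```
[7, 7, 130]
4
[1, 4]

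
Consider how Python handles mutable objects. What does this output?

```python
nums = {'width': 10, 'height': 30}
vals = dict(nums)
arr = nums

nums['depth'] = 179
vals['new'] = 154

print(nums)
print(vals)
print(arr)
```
{'width': 10, 'height': 30, 'depth': 179}
{'width': 10, 'height': 30, 'new': 154}
{'width': 10, 'height': 30, 'depth': 179}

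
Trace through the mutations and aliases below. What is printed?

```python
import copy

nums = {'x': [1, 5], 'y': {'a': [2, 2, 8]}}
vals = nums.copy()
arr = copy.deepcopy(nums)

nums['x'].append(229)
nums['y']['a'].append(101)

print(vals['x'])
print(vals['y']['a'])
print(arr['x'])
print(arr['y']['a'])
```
[1, 5, 229]
[2, 2, 8, 101]
[1, 5]
[2, 2, 8]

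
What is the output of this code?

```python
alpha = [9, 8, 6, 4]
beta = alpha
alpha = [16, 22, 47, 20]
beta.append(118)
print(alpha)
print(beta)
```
[16, 22, 47, 20]
[9, 8, 6, 4, 118]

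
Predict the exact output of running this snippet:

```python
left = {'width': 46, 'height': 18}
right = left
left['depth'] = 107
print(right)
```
{'width': 46, 'height': 18, 'depth': 107}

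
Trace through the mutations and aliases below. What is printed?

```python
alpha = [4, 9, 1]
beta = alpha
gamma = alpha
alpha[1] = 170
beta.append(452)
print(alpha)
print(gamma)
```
[4, 170, 1, 452]
[4, 170, 1, 452]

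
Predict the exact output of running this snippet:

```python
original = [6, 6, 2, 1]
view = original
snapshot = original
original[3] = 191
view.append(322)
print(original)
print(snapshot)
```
[6, 6, 2, 191, 322]
[6, 6, 2, 191, 322]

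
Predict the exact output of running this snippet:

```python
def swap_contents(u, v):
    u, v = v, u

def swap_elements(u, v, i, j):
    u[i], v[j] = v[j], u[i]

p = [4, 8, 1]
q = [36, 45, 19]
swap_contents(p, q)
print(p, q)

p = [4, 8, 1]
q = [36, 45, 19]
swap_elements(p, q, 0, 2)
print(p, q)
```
[4, 8, 1] [36, 45, 19]
[19, 8, 1] [36, 45, 4]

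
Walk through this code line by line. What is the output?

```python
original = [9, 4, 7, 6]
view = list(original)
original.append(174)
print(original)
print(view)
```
[9, 4, 7, 6, 174]
[9, 4, 7, 6]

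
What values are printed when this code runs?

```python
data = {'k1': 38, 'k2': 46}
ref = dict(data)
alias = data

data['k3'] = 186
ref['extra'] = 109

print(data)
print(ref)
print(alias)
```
{'k1': 38, 'k2': 46, 'k3': 186}
{'k1': 38, 'k2': 46, 'extra': 109}
{'k1': 38, 'k2': 46, 'k3': 186}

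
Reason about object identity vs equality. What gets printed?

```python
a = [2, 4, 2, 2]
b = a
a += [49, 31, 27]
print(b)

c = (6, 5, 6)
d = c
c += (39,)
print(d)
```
[2, 4, 2, 2, 49, 31, 27]
(6, 5, 6)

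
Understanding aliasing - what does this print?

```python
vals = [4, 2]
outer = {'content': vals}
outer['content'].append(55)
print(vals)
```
[4, 2, 55]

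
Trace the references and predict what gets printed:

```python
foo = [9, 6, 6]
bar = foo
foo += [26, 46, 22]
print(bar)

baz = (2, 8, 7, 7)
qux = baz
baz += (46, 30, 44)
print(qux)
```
[9, 6, 6, 26, 46, 22]
(2, 8, 7, 7)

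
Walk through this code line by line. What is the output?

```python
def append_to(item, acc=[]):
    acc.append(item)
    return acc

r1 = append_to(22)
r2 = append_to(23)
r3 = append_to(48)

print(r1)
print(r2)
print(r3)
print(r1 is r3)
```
[22, 23, 48]
[22, 23, 48]
[22, 23, 48]
True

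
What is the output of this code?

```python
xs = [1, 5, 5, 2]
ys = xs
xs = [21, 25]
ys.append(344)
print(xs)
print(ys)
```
[21, 25]
[1, 5, 5, 2, 344]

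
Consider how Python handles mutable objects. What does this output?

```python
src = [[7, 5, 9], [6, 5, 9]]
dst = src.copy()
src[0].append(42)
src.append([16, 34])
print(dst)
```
[[7, 5, 9, 42], [6, 5, 9]]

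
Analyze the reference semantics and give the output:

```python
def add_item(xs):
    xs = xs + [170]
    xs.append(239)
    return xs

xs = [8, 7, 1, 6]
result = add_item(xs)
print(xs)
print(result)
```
[8, 7, 1, 6]
[8, 7, 1, 6, 170, 239]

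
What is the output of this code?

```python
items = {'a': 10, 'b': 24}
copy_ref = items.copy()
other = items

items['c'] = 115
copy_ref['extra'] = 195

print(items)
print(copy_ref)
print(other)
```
{'a': 10, 'b': 24, 'c': 115}
{'a': 10, 'b': 24, 'extra': 195}
{'a': 10, 'b': 24, 'c': 115}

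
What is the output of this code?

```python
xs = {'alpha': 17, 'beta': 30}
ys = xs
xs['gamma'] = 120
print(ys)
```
{'alpha': 17, 'beta': 30, 'gamma': 120}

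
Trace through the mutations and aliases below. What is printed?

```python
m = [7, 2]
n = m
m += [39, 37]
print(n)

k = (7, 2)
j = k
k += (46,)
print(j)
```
[7, 2, 39, 37]
(7, 2)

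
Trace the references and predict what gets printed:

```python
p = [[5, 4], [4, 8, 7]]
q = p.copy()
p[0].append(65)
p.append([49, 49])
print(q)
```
[[5, 4, 65], [4, 8, 7]]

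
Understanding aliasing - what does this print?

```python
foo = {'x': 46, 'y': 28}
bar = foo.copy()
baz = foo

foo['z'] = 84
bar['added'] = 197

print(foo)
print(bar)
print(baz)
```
{'x': 46, 'y': 28, 'z': 84}
{'x': 46, 'y': 28, 'added': 197}
{'x': 46, 'y': 28, 'z': 84}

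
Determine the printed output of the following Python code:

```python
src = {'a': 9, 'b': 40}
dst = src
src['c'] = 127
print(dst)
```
{'a': 9, 'b': 40, 'c': 127}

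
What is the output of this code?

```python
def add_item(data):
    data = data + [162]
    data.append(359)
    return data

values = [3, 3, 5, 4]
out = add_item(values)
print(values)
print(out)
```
[3, 3, 5, 4]
[3, 3, 5, 4, 162, 359]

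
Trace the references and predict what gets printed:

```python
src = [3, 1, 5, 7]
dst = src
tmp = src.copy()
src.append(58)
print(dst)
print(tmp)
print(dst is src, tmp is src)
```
[3, 1, 5, 7, 58]
[3, 1, 5, 7]
True False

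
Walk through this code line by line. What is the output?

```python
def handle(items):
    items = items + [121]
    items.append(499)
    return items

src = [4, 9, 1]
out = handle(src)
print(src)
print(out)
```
[4, 9, 1]
[4, 9, 1, 121, 499]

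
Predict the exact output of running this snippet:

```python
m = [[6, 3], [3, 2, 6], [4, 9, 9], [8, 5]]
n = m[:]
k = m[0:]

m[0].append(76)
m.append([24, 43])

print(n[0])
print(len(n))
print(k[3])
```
[6, 3, 76]
4
[8, 5]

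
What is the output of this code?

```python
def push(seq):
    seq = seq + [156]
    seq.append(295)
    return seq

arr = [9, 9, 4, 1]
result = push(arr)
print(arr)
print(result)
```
[9, 9, 4, 1]
[9, 9, 4, 1, 156, 295]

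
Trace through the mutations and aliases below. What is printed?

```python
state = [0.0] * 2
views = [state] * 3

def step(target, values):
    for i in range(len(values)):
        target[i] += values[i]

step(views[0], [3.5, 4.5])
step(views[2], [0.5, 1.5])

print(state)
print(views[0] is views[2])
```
[4.0, 6.0]
True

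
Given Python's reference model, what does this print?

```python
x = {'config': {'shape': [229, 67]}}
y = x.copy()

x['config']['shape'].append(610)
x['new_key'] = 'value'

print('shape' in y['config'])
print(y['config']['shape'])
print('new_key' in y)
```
True
[229, 67, 610]
False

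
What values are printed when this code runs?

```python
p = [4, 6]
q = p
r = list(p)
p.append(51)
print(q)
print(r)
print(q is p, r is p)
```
[4, 6, 51]
[4, 6]
True False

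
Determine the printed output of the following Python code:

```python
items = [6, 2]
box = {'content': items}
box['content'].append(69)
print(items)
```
[6, 2, 69]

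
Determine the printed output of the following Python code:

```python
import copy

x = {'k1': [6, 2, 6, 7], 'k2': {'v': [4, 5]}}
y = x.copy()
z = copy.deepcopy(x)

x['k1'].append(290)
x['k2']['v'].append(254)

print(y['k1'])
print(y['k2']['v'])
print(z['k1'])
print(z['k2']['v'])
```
[6, 2, 6, 7, 290]
[4, 5, 254]
[6, 2, 6, 7]
[4, 5]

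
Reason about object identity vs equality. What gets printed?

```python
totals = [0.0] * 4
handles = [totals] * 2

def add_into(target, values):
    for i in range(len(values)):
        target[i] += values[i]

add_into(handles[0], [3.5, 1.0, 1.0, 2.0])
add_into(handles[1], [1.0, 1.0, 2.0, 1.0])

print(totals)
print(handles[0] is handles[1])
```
[4.5, 2.0, 3.0, 3.0]
True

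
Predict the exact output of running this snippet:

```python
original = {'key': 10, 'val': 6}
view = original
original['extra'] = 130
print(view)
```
{'key': 10, 'val': 6, 'extra': 130}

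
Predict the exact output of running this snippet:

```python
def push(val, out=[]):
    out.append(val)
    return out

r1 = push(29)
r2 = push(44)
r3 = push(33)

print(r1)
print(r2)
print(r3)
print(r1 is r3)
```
[29, 44, 33]
[29, 44, 33]
[29, 44, 33]
True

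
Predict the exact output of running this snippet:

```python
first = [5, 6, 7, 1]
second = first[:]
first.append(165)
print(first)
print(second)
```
[5, 6, 7, 1, 165]
[5, 6, 7, 1]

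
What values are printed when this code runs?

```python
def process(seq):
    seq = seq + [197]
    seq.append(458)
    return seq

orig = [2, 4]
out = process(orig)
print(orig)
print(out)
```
[2, 4]
[2, 4, 197, 458]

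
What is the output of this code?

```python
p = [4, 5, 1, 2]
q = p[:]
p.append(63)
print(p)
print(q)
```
[4, 5, 1, 2, 63]
[4, 5, 1, 2]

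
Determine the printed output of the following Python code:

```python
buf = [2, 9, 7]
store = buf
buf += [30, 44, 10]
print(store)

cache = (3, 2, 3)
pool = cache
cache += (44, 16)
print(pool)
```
[2, 9, 7, 30, 44, 10]
(3, 2, 3)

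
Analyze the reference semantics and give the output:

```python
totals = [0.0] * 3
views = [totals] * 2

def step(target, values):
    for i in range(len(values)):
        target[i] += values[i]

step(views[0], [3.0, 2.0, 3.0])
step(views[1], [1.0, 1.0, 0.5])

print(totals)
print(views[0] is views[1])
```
[4.0, 3.0, 3.5]
True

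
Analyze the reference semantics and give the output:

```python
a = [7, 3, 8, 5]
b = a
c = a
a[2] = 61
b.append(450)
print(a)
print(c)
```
[7, 3, 61, 5, 450]
[7, 3, 61, 5, 450]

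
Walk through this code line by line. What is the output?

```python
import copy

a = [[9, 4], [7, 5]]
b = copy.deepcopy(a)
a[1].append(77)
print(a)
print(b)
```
[[9, 4], [7, 5, 77]]
[[9, 4], [7, 5]]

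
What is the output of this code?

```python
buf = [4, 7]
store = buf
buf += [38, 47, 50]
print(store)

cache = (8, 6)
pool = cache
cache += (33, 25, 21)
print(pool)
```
[4, 7, 38, 47, 50]
(8, 6)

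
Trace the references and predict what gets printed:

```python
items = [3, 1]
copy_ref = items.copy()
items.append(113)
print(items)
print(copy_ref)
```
[3, 1, 113]
[3, 1]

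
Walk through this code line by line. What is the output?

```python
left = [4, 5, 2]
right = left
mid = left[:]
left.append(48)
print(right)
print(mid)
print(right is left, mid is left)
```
[4, 5, 2, 48]
[4, 5, 2]
True False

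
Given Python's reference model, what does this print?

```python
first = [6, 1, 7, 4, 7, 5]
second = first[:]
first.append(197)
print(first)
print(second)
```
[6, 1, 7, 4, 7, 5, 197]
[6, 1, 7, 4, 7, 5]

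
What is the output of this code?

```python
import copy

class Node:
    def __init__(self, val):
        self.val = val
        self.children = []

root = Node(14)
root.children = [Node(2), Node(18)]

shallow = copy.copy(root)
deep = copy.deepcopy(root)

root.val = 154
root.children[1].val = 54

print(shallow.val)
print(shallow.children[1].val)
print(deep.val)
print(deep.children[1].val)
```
14
54
14
18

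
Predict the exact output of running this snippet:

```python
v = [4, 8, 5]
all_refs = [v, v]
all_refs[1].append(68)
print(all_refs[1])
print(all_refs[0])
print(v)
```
[4, 8, 5, 68]
[4, 8, 5, 68]
[4, 8, 5, 68]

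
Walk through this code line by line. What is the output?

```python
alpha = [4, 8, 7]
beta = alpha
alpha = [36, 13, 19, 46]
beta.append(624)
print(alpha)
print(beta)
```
[36, 13, 19, 46]
[4, 8, 7, 624]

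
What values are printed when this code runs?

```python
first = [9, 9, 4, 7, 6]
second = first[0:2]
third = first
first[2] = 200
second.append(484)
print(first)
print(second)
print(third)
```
[9, 9, 200, 7, 6]
[9, 9, 484]
[9, 9, 200, 7, 6]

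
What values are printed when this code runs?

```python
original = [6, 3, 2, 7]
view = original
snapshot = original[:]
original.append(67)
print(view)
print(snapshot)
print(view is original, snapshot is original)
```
[6, 3, 2, 7, 67]
[6, 3, 2, 7]
True False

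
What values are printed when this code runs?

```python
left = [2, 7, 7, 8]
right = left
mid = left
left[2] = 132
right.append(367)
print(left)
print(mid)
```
[2, 7, 132, 8, 367]
[2, 7, 132, 8, 367]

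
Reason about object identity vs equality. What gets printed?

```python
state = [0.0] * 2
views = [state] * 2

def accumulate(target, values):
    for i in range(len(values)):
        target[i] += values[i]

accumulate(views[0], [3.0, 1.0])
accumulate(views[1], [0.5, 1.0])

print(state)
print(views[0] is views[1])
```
[3.5, 2.0]
True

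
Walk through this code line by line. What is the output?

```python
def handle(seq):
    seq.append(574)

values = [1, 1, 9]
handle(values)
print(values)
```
[1, 1, 9, 574]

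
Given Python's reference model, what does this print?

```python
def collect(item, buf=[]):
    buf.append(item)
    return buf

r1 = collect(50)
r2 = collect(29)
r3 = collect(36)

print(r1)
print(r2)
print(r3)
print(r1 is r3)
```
[50, 29, 36]
[50, 29, 36]
[50, 29, 36]
True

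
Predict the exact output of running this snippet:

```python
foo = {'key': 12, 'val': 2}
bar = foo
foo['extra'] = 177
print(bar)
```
{'key': 12, 'val': 2, 'extra': 177}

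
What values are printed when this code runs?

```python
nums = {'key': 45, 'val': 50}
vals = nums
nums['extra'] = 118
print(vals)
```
{'key': 45, 'val': 50, 'extra': 118}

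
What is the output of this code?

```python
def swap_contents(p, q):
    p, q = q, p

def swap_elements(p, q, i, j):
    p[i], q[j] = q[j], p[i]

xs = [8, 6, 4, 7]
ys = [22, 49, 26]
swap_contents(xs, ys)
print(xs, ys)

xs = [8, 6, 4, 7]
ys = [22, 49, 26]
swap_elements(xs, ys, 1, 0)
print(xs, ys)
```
[8, 6, 4, 7] [22, 49, 26]
[8, 22, 4, 7] [6, 49, 26]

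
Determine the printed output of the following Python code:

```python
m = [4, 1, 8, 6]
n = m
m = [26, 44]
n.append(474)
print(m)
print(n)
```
[26, 44]
[4, 1, 8, 6, 474]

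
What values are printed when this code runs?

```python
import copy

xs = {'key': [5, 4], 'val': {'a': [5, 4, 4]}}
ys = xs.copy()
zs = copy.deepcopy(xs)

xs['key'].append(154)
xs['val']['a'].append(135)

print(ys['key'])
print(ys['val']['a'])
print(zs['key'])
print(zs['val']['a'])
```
[5, 4, 154]
[5, 4, 4, 135]
[5, 4]
[5, 4, 4]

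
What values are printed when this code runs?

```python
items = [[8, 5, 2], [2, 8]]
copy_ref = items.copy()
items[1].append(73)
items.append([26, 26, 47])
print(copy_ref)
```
[[8, 5, 2], [2, 8, 73]]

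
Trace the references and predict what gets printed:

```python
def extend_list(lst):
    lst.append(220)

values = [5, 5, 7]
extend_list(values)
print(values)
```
[5, 5, 7, 220]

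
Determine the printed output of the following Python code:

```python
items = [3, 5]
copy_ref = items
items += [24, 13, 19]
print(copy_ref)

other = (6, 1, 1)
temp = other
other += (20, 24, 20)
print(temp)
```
[3, 5, 24, 13, 19]
(6, 1, 1)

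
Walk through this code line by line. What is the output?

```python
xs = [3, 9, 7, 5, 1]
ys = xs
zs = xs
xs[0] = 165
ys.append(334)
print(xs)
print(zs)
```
[165, 9, 7, 5, 1, 334]
[165, 9, 7, 5, 1, 334]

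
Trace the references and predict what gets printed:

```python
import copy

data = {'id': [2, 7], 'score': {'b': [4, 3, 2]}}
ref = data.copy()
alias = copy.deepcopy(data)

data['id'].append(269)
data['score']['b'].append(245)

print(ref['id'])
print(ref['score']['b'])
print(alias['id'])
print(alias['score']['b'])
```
[2, 7, 269]
[4, 3, 2, 245]
[2, 7]
[4, 3, 2]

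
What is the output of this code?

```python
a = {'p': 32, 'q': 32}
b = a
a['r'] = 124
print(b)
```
{'p': 32, 'q': 32, 'r': 124}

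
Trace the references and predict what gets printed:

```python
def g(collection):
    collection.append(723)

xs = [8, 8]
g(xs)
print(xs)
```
[8, 8, 723]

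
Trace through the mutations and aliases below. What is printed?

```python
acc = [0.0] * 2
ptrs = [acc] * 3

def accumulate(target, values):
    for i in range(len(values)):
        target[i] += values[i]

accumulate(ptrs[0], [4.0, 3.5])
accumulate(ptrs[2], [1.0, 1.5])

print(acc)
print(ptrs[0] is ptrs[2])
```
[5.0, 5.0]
True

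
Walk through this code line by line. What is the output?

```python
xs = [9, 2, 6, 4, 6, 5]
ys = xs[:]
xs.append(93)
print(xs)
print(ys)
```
[9, 2, 6, 4, 6, 5, 93]
[9, 2, 6, 4, 6, 5]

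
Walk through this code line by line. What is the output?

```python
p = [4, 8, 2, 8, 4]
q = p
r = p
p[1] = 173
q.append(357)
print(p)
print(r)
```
[4, 173, 2, 8, 4, 357]
[4, 173, 2, 8, 4, 357]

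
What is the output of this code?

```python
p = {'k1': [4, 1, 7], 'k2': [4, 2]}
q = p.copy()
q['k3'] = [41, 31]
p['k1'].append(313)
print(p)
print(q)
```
{'k1': [4, 1, 7, 313], 'k2': [4, 2]}
{'k1': [4, 1, 7, 313], 'k2': [4, 2], 'k3': [41, 31]}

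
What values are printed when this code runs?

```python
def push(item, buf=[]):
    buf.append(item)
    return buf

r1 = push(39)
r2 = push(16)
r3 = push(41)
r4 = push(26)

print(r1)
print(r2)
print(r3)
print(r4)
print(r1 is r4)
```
[39, 16, 41, 26]
[39, 16, 41, 26]
[39, 16, 41, 26]
[39, 16, 41, 26]
True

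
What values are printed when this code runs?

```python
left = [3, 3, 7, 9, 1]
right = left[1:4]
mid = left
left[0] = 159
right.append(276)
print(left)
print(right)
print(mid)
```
[159, 3, 7, 9, 1]
[3, 7, 9, 276]
[159, 3, 7, 9, 1]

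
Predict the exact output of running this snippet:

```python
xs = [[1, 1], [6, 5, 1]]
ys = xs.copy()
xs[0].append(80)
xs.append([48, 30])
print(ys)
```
[[1, 1, 80], [6, 5, 1]]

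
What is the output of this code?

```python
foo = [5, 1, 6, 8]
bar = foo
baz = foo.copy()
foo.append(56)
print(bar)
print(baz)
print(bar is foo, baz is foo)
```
[5, 1, 6, 8, 56]
[5, 1, 6, 8]
True False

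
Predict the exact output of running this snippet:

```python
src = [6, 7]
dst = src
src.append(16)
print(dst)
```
[6, 7, 16]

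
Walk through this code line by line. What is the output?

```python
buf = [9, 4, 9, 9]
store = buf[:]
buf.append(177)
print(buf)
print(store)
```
[9, 4, 9, 9, 177]
[9, 4, 9, 9]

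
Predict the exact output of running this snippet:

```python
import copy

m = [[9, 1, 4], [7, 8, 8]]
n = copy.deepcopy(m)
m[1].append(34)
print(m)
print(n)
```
[[9, 1, 4], [7, 8, 8, 34]]
[[9, 1, 4], [7, 8, 8]]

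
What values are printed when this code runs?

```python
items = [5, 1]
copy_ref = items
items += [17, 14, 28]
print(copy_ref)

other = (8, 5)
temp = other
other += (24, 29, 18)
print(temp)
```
[5, 1, 17, 14, 28]
(8, 5)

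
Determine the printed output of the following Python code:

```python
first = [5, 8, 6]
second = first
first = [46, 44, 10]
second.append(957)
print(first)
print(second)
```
[46, 44, 10]
[5, 8, 6, 957]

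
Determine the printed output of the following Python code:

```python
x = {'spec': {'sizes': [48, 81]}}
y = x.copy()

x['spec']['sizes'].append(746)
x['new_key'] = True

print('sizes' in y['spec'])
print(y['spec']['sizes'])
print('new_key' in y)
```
True
[48, 81, 746]
False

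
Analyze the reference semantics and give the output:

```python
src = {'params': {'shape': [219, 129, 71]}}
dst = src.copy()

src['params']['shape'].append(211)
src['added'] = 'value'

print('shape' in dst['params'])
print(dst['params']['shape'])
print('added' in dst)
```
True
[219, 129, 71, 211]
False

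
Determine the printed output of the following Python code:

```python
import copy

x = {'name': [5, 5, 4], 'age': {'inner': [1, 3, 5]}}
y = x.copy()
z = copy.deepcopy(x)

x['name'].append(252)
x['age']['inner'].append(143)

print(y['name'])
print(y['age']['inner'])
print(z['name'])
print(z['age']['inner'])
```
[5, 5, 4, 252]
[1, 3, 5, 143]
[5, 5, 4]
[1, 3, 5]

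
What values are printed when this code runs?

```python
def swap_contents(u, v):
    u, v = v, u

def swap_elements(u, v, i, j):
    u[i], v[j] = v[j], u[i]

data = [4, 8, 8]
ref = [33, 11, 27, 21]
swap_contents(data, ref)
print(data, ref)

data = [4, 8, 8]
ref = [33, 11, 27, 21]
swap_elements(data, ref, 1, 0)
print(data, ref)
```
[4, 8, 8] [33, 11, 27, 21]
[4, 33, 8] [8, 11, 27, 21]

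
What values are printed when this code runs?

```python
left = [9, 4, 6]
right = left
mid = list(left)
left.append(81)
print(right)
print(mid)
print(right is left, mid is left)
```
[9, 4, 6, 81]
[9, 4, 6]
True False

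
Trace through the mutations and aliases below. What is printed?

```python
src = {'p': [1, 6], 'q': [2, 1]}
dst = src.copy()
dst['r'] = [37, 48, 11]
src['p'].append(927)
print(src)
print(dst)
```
{'p': [1, 6, 927], 'q': [2, 1]}
{'p': [1, 6, 927], 'q': [2, 1], 'r': [37, 48, 11]}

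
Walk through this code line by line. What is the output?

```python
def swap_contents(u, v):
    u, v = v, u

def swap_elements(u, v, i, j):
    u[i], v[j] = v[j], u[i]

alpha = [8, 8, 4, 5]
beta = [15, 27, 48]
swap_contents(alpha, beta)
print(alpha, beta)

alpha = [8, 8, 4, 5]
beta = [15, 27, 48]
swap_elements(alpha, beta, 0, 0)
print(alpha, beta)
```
[8, 8, 4, 5] [15, 27, 48]
[15, 8, 4, 5] [8, 27, 48]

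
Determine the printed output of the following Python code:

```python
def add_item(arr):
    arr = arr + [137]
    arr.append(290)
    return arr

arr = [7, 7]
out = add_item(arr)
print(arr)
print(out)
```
[7, 7]
[7, 7, 137, 290]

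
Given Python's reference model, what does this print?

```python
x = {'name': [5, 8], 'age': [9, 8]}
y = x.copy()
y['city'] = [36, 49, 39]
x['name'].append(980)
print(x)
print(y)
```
{'name': [5, 8, 980], 'age': [9, 8]}
{'name': [5, 8, 980], 'age': [9, 8], 'city': [36, 49, 39]}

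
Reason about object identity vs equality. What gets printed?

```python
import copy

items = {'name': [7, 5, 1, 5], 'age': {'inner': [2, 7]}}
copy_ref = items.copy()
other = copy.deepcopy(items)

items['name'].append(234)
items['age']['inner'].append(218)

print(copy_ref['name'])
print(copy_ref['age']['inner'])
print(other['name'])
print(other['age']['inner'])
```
[7, 5, 1, 5, 234]
[2, 7, 218]
[7, 5, 1, 5]
[2, 7]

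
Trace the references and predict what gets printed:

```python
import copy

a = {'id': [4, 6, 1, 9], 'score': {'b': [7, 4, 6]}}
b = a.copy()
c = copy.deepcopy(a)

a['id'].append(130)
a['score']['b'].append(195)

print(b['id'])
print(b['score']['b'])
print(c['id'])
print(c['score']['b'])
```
[4, 6, 1, 9, 130]
[7, 4, 6, 195]
[4, 6, 1, 9]
[7, 4, 6]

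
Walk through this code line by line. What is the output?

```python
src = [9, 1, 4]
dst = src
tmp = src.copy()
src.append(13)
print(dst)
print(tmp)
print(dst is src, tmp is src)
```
[9, 1, 4, 13]
[9, 1, 4]
True False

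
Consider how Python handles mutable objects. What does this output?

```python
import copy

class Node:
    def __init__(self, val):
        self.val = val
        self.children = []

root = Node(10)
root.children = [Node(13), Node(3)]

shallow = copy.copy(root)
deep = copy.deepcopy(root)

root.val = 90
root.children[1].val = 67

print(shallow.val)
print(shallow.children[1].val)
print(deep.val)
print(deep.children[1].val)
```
10
67
10
3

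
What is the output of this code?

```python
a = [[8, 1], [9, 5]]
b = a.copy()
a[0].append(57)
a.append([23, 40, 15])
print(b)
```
[[8, 1, 57], [9, 5]]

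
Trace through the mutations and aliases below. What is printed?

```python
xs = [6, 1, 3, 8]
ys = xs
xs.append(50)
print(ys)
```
[6, 1, 3, 8, 50]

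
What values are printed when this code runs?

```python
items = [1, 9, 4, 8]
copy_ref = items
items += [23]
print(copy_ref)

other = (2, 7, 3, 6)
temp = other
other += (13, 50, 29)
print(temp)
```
[1, 9, 4, 8, 23]
(2, 7, 3, 6)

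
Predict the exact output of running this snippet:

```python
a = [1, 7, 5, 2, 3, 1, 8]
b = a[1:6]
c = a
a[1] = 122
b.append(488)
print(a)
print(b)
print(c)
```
[1, 122, 5, 2, 3, 1, 8]
[7, 5, 2, 3, 1, 488]
[1, 122, 5, 2, 3, 1, 8]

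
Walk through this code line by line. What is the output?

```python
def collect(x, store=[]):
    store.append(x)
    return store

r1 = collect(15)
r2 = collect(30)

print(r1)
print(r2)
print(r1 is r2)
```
[15, 30]
[15, 30]
True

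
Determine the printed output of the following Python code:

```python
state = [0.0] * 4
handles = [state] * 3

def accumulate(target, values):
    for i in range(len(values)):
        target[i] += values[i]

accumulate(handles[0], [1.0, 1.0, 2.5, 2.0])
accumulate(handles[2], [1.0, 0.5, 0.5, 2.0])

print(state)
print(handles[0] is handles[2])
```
[2.0, 1.5, 3.0, 4.0]
True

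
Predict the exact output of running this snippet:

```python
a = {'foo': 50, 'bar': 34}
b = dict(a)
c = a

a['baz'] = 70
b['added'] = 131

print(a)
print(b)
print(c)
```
{'foo': 50, 'bar': 34, 'baz': 70}
{'foo': 50, 'bar': 34, 'added': 131}
{'foo': 50, 'bar': 34, 'baz': 70}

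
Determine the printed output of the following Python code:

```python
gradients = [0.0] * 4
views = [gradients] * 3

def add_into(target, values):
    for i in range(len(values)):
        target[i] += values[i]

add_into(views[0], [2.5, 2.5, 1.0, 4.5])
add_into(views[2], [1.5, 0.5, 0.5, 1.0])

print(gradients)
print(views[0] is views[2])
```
[4.0, 3.0, 1.5, 5.5]
True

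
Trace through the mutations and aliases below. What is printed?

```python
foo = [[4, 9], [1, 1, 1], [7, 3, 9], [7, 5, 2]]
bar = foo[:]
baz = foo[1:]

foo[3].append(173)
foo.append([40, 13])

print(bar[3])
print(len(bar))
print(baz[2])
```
[7, 5, 2, 173]
4
[7, 5, 2, 173]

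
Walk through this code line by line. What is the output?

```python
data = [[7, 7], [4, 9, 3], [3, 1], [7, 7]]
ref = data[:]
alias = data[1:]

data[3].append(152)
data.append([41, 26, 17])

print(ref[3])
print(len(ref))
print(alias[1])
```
[7, 7, 152]
4
[3, 1]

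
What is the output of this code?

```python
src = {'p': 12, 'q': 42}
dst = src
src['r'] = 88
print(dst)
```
{'p': 12, 'q': 42, 'r': 88}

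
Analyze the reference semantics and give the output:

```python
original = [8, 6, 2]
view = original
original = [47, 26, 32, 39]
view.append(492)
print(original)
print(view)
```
[47, 26, 32, 39]
[8, 6, 2, 492]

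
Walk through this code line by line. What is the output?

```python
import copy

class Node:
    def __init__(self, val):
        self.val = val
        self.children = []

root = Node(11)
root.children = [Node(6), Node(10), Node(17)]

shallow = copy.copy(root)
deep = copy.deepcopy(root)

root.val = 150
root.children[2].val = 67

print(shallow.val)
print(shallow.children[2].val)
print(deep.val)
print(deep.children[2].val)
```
11
67
11
17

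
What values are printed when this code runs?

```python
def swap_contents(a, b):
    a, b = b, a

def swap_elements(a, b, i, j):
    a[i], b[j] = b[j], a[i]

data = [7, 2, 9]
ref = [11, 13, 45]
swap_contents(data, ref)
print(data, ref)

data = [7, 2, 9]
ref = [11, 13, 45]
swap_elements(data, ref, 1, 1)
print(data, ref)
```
[7, 2, 9] [11, 13, 45]
[7, 13, 9] [11, 2, 45]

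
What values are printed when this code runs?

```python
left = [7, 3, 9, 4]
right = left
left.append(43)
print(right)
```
[7, 3, 9, 4, 43]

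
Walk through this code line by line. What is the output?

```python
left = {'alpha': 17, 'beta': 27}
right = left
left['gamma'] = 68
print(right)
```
{'alpha': 17, 'beta': 27, 'gamma': 68}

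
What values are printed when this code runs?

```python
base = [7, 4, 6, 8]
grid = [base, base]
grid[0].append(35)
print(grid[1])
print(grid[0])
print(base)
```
[7, 4, 6, 8, 35]
[7, 4, 6, 8, 35]
[7, 4, 6, 8, 35]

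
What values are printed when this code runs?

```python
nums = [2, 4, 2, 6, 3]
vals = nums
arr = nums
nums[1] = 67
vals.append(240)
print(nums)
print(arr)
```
[2, 67, 2, 6, 3, 240]
[2, 67, 2, 6, 3, 240]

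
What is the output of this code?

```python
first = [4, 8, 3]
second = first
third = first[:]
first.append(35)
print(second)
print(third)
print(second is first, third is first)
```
[4, 8, 3, 35]
[4, 8, 3]
True False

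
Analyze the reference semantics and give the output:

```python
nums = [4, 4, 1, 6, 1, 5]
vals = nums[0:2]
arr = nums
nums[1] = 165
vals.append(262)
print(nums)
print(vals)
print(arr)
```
[4, 165, 1, 6, 1, 5]
[4, 4, 262]
[4, 165, 1, 6, 1, 5]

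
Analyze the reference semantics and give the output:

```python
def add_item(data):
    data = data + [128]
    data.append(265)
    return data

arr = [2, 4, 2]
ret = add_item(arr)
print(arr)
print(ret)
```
[2, 4, 2]
[2, 4, 2, 128, 265]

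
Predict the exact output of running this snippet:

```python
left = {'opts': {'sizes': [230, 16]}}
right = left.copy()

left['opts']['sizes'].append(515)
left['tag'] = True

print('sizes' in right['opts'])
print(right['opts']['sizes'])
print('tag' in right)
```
True
[230, 16, 515]
False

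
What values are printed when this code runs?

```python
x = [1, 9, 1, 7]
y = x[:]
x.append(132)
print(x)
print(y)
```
[1, 9, 1, 7, 132]
[1, 9, 1, 7]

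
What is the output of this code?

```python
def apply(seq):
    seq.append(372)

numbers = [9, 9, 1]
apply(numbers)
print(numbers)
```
[9, 9, 1, 372]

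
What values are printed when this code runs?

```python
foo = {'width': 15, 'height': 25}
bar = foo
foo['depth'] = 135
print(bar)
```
{'width': 15, 'height': 25, 'depth': 135}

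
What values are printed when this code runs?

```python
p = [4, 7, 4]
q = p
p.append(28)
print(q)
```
[4, 7, 4, 28]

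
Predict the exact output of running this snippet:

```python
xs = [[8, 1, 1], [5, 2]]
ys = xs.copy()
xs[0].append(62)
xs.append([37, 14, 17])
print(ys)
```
[[8, 1, 1, 62], [5, 2]]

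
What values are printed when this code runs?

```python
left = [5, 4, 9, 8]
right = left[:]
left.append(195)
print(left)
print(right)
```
[5, 4, 9, 8, 195]
[5, 4, 9, 8]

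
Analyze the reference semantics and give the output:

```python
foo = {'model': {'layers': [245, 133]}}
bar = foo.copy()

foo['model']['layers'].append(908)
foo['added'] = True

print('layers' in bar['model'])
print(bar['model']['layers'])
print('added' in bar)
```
True
[245, 133, 908]
False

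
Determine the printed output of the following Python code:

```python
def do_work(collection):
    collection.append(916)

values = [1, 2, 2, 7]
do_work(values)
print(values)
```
[1, 2, 2, 7, 916]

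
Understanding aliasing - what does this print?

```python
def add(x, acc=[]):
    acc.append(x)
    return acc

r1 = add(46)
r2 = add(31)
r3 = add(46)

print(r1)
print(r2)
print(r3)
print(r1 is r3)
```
[46, 31, 46]
[46, 31, 46]
[46, 31, 46]
True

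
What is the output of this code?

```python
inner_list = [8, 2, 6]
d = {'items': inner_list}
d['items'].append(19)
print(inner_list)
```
[8, 2, 6, 19]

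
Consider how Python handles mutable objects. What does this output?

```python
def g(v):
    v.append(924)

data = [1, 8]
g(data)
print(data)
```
[1, 8, 924]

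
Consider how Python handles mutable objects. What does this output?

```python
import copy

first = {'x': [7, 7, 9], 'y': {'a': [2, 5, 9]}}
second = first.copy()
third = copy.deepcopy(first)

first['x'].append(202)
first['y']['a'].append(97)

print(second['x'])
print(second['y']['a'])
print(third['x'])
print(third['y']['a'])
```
[7, 7, 9, 202]
[2, 5, 9, 97]
[7, 7, 9]
[2, 5, 9]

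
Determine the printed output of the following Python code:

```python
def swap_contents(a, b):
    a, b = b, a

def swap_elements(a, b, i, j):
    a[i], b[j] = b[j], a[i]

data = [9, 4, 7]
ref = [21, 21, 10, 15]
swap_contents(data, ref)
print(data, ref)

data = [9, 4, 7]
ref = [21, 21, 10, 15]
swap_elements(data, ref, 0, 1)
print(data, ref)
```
[9, 4, 7] [21, 21, 10, 15]
[21, 4, 7] [21, 9, 10, 15]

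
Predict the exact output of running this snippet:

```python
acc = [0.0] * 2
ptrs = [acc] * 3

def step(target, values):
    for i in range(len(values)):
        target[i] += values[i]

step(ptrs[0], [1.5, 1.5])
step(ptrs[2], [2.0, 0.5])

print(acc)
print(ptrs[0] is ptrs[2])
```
[3.5, 2.0]
True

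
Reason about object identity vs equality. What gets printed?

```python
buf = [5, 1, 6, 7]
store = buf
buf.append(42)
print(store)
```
[5, 1, 6, 7, 42]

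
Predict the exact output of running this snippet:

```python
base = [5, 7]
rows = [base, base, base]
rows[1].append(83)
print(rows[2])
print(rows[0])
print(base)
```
[5, 7, 83]
[5, 7, 83]
[5, 7, 83]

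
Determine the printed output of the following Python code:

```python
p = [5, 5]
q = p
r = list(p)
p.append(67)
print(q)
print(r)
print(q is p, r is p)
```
[5, 5, 67]
[5, 5]
True False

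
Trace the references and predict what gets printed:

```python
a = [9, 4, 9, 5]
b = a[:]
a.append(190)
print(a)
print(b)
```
[9, 4, 9, 5, 190]
[9, 4, 9, 5]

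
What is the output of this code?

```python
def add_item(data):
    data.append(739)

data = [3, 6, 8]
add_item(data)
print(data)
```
[3, 6, 8, 739]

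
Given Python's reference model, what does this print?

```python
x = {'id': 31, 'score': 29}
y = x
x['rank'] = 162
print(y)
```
{'id': 31, 'score': 29, 'rank': 162}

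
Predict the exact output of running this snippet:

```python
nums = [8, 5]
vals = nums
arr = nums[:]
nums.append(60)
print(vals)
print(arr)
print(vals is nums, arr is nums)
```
[8, 5, 60]
[8, 5]
True False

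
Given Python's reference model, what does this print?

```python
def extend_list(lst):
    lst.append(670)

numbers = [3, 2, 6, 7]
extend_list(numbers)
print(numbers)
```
[3, 2, 6, 7, 670]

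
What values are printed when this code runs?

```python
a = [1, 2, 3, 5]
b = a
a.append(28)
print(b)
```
[1, 2, 3, 5, 28]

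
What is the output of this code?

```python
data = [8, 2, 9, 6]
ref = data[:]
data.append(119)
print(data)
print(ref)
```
[8, 2, 9, 6, 119]
[8, 2, 9, 6]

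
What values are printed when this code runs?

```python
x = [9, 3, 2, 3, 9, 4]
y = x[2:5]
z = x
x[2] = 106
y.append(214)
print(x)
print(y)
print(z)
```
[9, 3, 106, 3, 9, 4]
[2, 3, 9, 214]
[9, 3, 106, 3, 9, 4]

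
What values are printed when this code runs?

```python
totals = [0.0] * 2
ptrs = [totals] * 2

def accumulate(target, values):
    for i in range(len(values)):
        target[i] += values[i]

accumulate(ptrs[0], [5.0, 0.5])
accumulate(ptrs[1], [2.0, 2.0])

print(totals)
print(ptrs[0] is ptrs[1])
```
[7.0, 2.5]
True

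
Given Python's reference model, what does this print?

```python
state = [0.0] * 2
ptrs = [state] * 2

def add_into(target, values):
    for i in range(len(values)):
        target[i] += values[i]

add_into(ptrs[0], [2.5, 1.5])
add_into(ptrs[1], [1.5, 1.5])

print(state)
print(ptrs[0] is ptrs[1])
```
[4.0, 3.0]
True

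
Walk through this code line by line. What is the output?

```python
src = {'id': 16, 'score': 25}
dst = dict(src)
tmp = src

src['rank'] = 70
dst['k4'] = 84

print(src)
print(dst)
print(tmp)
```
{'id': 16, 'score': 25, 'rank': 70}
{'id': 16, 'score': 25, 'k4': 84}
{'id': 16, 'score': 25, 'rank': 70}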